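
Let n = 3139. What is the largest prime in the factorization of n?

73

3139 = 43 · 73
73 is prime.
So 3139 = 43 · 73; the largest prime factor is 73.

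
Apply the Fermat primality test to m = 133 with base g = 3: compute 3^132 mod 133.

3^1 ≡ 3 (mod 133)
3^2 ≡ 3^2 = 9 ≡ 9 (mod 133)
3^4 ≡ 9^2 = 81 ≡ 81 (mod 133)
3^8 ≡ 81^2 = 6561 ≡ 44 (mod 133)
3^16 ≡ 44^2 = 1936 ≡ 74 (mod 133)
3^32 ≡ 74^2 = 5476 ≡ 23 (mod 133)
3^64 ≡ 23^2 = 529 ≡ 130 (mod 133)
3^128 ≡ 130^2 = 16900 ≡ 9 (mod 133)
132 = 128 + 4 in binary powers of 2.
So 3^132 ≡ 9 · 81 ≡ 64 (mod 133).
Since 64 ≠ 1, base 3 is a Fermat witness: 133 is composite.

64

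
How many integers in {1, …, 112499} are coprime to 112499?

Factor: 112499 = 19 · 31 · 191.
φ(112499) = (19−1) · (31−1) · (191−1) = 18 · 30 · 190 = 102600.

102600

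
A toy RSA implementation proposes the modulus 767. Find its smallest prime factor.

767 is odd.
Digit sum 20, not divisible by 3.
Ends in 7: not divisible by 5.
7: 767 = 7·109 + 4
11: 767 = 11·69 + 8
13: 767 = 13·59

13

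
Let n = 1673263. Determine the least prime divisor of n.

53

1673263 is odd.
Digit sum 28, not divisible by 3.
Ends in 3: not divisible by 5.
7: 1673263 = 7·239037 + 4
11: 1673263 = 11·152114 + 9
13: 1673263 = 13·128712 + 7
17: 1673263 = 17·98427 + 4
19: 1673263 = 19·88066 + 9
23: 1673263 = 23·72750 + 13
29: 1673263 = 29·57698 + 21
31: 1673263 = 31·53976 + 7
37: 1673263 = 37·45223 + 12
41: 1673263 = 41·40811 + 12
43: 1673263 = 43·38913 + 4
47: 1673263 = 47·35601 + 16
53: 1673263 = 53·31571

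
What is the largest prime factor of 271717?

271717 = 43 · 6319
6319 = 71 · 89
89 is prime.
So 271717 = 43 · 71 · 89; the largest prime factor is 89.

89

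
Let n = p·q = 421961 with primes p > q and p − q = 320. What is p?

829

Since p = q + 320, we have 421961 = q(q + 320), so q² + 320q − 421961 = 0.
Discriminant: 320² + 4·421961 = 102400 + 1687844 = 1790244; √1790244 = 1338.
q = (−320 + 1338)/2 = 509, and p = q + 320 = 829.
Check: 509 · 829 = 421961.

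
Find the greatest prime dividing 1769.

1769 = 29 · 61
61 is prime.
So 1769 = 29 · 61; the largest prime factor is 61.

61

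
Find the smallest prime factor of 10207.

10207 is odd.
Digit sum 10, not divisible by 3.
Ends in 7: not divisible by 5.
7: 10207 = 7·1458 + 1
11: 10207 = 11·927 + 10
13: 10207 = 13·785 + 2
17: 10207 = 17·600 + 7
19: 10207 = 19·537 + 4
23: 10207 = 23·443 + 18
29: 10207 = 29·351 + 28
31: 10207 = 31·329 + 8
37: 10207 = 37·275 + 32
41: 10207 = 41·248 + 39
43: 10207 = 43·237 + 16
47: 10207 = 47·217 + 8
53: 10207 = 53·192 + 31
59: 10207 = 59·173

59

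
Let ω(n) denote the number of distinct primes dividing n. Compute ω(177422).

5

177422 = 2 · 88711
88711 = 7 · 12673
12673 = 19 · 667
667 = 23 · 29
177422 = 2 · 7 · 19 · 23 · 29, which has 5 distinct prime factors.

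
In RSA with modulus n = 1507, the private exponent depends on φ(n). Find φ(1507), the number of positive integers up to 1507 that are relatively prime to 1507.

Factor: 1507 = 11 · 137.
φ(1507) = (11−1) · (137−1) = 10 · 136 = 1360.

1360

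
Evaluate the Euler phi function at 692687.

Factor: 692687 = 43 · 89 · 181.
φ(692687) = (43−1) · (89−1) · (181−1) = 42 · 88 · 180 = 665280.

665280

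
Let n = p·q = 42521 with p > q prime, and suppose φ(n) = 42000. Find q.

101

φ(n) = (p−1)(q−1) = n − (p+q) + 1, so p + q = 42521 − 42000 + 1 = 522.
p and q are the roots of t² − 522t + 42521 = 0.
Discriminant: 522² − 4·42521 = 272484 − 170084 = 102400; √102400 = 320.
q = (522 − 320)/2 = 101, p = (522 + 320)/2 = 421.
Check: 101 · 421 = 42521.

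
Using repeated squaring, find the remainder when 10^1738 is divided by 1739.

10^1 ≡ 10 (mod 1739)
10^2 ≡ 10^2 = 100 ≡ 100 (mod 1739)
10^4 ≡ 100^2 = 10000 ≡ 1305 (mod 1739)
10^8 ≡ 1305^2 = 1703025 ≡ 544 (mod 1739)
10^16 ≡ 544^2 = 295936 ≡ 306 (mod 1739)
10^32 ≡ 306^2 = 93636 ≡ 1469 (mod 1739)
10^64 ≡ 1469^2 = 2157961 ≡ 1601 (mod 1739)
10^128 ≡ 1601^2 = 2563201 ≡ 1654 (mod 1739)
10^256 ≡ 1654^2 = 2735716 ≡ 269 (mod 1739)
10^512 ≡ 269^2 = 72361 ≡ 1062 (mod 1739)
10^1024 ≡ 1062^2 = 1127844 ≡ 972 (mod 1739)
1738 = 1024 + 512 + 128 + 64 + 8 + 2 in binary powers of 2.
So 10^1738 ≡ 972 · 1062 · 1654 · 1601 · 544 · 100 ≡ 1231 (mod 1739).
Since 1231 ≠ 1, base 10 is a Fermat witness: 1739 is composite.

1231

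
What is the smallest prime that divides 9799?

41

9799 is odd.
Digit sum 34, not divisible by 3.
Ends in 9: not divisible by 5.
7: 9799 = 7·1399 + 6
11: 9799 = 11·890 + 9
13: 9799 = 13·753 + 10
17: 9799 = 17·576 + 7
19: 9799 = 19·515 + 14
23: 9799 = 23·426 + 1
29: 9799 = 29·337 + 26
31: 9799 = 31·316 + 3
37: 9799 = 37·264 + 31
41: 9799 = 41·239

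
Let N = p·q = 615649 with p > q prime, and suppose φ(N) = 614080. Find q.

φ(n) = (p−1)(q−1) = n − (p+q) + 1, so p + q = 615649 − 614080 + 1 = 1570.
p and q are the roots of t² − 1570t + 615649 = 0.
Discriminant: 1570² − 4·615649 = 2464900 − 2462596 = 2304; √2304 = 48.
q = (1570 − 48)/2 = 761, p = (1570 + 48)/2 = 809.
Check: 761 · 809 = 615649.

761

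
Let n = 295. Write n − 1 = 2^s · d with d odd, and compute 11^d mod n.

56

295 − 1 = 294 = 2^1 · 147, so d = 147.
11^1 ≡ 11 (mod 295)
11^2 ≡ 11^2 = 121 ≡ 121 (mod 295)
11^4 ≡ 121^2 = 14641 ≡ 186 (mod 295)
11^8 ≡ 186^2 = 34596 ≡ 81 (mod 295)
11^16 ≡ 81^2 = 6561 ≡ 71 (mod 295)
11^32 ≡ 71^2 = 5041 ≡ 26 (mod 295)
11^64 ≡ 26^2 = 676 ≡ 86 (mod 295)
11^128 ≡ 86^2 = 7396 ≡ 21 (mod 295)
147 = 128 + 16 + 2 + 1 in binary powers of 2.
So 11^147 ≡ 21 · 71 · 121 · 11 ≡ 56 (mod 295).
Squaring chain: 56; never reaches −1, so base 11 is a Miller–Rabin witness that 295 is composite.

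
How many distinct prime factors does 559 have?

2

559 = 13 · 43
559 = 13 · 43, which has 2 distinct prime factors.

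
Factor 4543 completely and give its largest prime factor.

4543 = 7 · 649
649 = 11 · 59
59 is prime.
So 4543 = 7 · 11 · 59; the largest prime factor is 59.

59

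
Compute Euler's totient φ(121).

110

Factor: 121 = 11^2.
φ(121) = 11^1·(11−1) = 110.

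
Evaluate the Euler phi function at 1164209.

1130976

Factor: 1164209 = 89 · 103 · 127.
φ(1164209) = (89−1) · (103−1) · (127−1) = 88 · 102 · 126 = 1130976.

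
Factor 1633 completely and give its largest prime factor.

71

1633 = 23 · 71
71 is prime.
So 1633 = 23 · 71; the largest prime factor is 71.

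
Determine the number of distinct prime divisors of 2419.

2419 = 41 · 59
2419 = 41 · 59, which has 2 distinct prime factors.

2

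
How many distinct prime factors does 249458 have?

249458 = 2 · 124729
124729 = 11 · 11339
11339 = 17 · 667
667 = 23 · 29
249458 = 2 · 11 · 17 · 23 · 29, which has 5 distinct prime factors.

5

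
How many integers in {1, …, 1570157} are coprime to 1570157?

1527552

Factor: 1570157 = 73 · 137 · 157.
φ(1570157) = (73−1) · (137−1) · (157−1) = 72 · 136 · 156 = 1527552.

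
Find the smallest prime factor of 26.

26 is even: 2 divides it.

2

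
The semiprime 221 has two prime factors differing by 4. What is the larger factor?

17

Since p = q + 4, we have 221 = q(q + 4), so q² + 4q − 221 = 0.
Discriminant: 4² + 4·221 = 16 + 884 = 900; √900 = 30.
q = (−4 + 30)/2 = 13, and p = q + 4 = 17.
Check: 13 · 17 = 221.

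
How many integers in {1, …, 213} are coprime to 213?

Factor: 213 = 3 · 71.
φ(213) = (3−1) · (71−1) = 2 · 70 = 140.

140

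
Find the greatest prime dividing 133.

133 = 7 · 19
19 is prime.
So 133 = 7 · 19; the largest prime factor is 19.

19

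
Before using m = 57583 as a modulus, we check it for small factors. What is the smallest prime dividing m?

57583 is odd.
Digit sum 28, not divisible by 3.
Ends in 3: not divisible by 5.
7: 57583 = 7·8226 + 1
11: 57583 = 11·5234 + 9
13: 57583 = 13·4429 + 6
17: 57583 = 17·3387 + 4
19: 57583 = 19·3030 + 13
23: 57583 = 23·2503 + 14
29: 57583 = 29·1985 + 18
31: 57583 = 31·1857 + 16
37: 57583 = 37·1556 + 11
41: 57583 = 41·1404 + 19
43: 57583 = 43·1339 + 6
47: 57583 = 47·1225 + 8
53: 57583 = 53·1086 + 25
59: 57583 = 59·975 + 58
61: 57583 = 61·943 + 60
67: 57583 = 67·859 + 30
71: 57583 = 71·811 + 2
73: 57583 = 73·788 + 59
79: 57583 = 79·728 + 71
83: 57583 = 83·693 + 64
89: 57583 = 89·647

89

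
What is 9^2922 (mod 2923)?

9^1 ≡ 9 (mod 2923)
9^2 ≡ 9^2 = 81 ≡ 81 (mod 2923)
9^4 ≡ 81^2 = 6561 ≡ 715 (mod 2923)
9^8 ≡ 715^2 = 511225 ≡ 2623 (mod 2923)
9^16 ≡ 2623^2 = 6880129 ≡ 2310 (mod 2923)
9^32 ≡ 2310^2 = 5336100 ≡ 1625 (mod 2923)
9^64 ≡ 1625^2 = 2640625 ≡ 1156 (mod 2923)
9^128 ≡ 1156^2 = 1336336 ≡ 525 (mod 2923)
9^256 ≡ 525^2 = 275625 ≡ 863 (mod 2923)
9^512 ≡ 863^2 = 744769 ≡ 2327 (mod 2923)
9^1024 ≡ 2327^2 = 5414929 ≡ 1533 (mod 2923)
9^2048 ≡ 1533^2 = 2350089 ≡ 2920 (mod 2923)
2922 = 2048 + 512 + 256 + 64 + 32 + 8 + 2 in binary powers of 2.
So 9^2922 ≡ 2920 · 2327 · 863 · 1156 · 1625 · 2623 · 81 ≡ 417 (mod 2923).
Since 417 ≠ 1, base 9 is a Fermat witness: 2923 is composite.

417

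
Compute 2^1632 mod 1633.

476

2^1 ≡ 2 (mod 1633)
2^2 ≡ 2^2 = 4 ≡ 4 (mod 1633)
2^4 ≡ 4^2 = 16 ≡ 16 (mod 1633)
2^8 ≡ 16^2 = 256 ≡ 256 (mod 1633)
2^16 ≡ 256^2 = 65536 ≡ 216 (mod 1633)
2^32 ≡ 216^2 = 46656 ≡ 932 (mod 1633)
2^64 ≡ 932^2 = 868624 ≡ 1501 (mod 1633)
2^128 ≡ 1501^2 = 2253001 ≡ 1094 (mod 1633)
2^256 ≡ 1094^2 = 1196836 ≡ 1480 (mod 1633)
2^512 ≡ 1480^2 = 2190400 ≡ 547 (mod 1633)
2^1024 ≡ 547^2 = 299209 ≡ 370 (mod 1633)
1632 = 1024 + 512 + 64 + 32 in binary powers of 2.
So 2^1632 ≡ 370 · 547 · 1501 · 932 ≡ 476 (mod 1633).
Since 476 ≠ 1, base 2 is a Fermat witness: 1633 is composite.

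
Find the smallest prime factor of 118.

2

118 is even: 2 divides it.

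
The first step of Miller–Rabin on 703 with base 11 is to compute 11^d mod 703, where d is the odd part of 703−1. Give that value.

628

703 − 1 = 702 = 2^1 · 351, so d = 351.
11^1 ≡ 11 (mod 703)
11^2 ≡ 11^2 = 121 ≡ 121 (mod 703)
11^4 ≡ 121^2 = 14641 ≡ 581 (mod 703)
11^8 ≡ 581^2 = 337561 ≡ 121 (mod 703)
11^16 ≡ 121^2 = 14641 ≡ 581 (mod 703)
11^32 ≡ 581^2 = 337561 ≡ 121 (mod 703)
11^64 ≡ 121^2 = 14641 ≡ 581 (mod 703)
11^128 ≡ 581^2 = 337561 ≡ 121 (mod 703)
11^256 ≡ 121^2 = 14641 ≡ 581 (mod 703)
351 = 256 + 64 + 16 + 8 + 4 + 2 + 1 in binary powers of 2.
So 11^351 ≡ 581 · 581 · 581 · 121 · 581 · 121 · 11 ≡ 628 (mod 703).
Squaring chain: 628; never reaches −1, so base 11 is a Miller–Rabin witness that 703 is composite.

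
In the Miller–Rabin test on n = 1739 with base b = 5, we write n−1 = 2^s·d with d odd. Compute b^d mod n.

609

1739 − 1 = 1738 = 2^1 · 869, so d = 869.
5^1 ≡ 5 (mod 1739)
5^2 ≡ 5^2 = 25 ≡ 25 (mod 1739)
5^4 ≡ 25^2 = 625 ≡ 625 (mod 1739)
5^8 ≡ 625^2 = 390625 ≡ 1089 (mod 1739)
5^16 ≡ 1089^2 = 1185921 ≡ 1662 (mod 1739)
5^32 ≡ 1662^2 = 2762244 ≡ 712 (mod 1739)
5^64 ≡ 712^2 = 506944 ≡ 895 (mod 1739)
5^128 ≡ 895^2 = 801025 ≡ 1085 (mod 1739)
5^256 ≡ 1085^2 = 1177225 ≡ 1661 (mod 1739)
5^512 ≡ 1661^2 = 2758921 ≡ 867 (mod 1739)
869 = 512 + 256 + 64 + 32 + 4 + 1 in binary powers of 2.
So 5^869 ≡ 867 · 1661 · 895 · 712 · 625 · 5 ≡ 609 (mod 1739).
Squaring chain: 609; never reaches −1, so base 5 is a Miller–Rabin witness that 1739 is composite.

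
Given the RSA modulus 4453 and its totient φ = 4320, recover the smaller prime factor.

61

φ(n) = (p−1)(q−1) = n − (p+q) + 1, so p + q = 4453 − 4320 + 1 = 134.
p and q are the roots of t² − 134t + 4453 = 0.
Discriminant: 134² − 4·4453 = 17956 − 17812 = 144; √144 = 12.
q = (134 − 12)/2 = 61, p = (134 + 12)/2 = 73.
Check: 61 · 73 = 4453.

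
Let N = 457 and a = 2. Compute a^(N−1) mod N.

1

2^1 ≡ 2 (mod 457)
2^2 ≡ 2^2 = 4 ≡ 4 (mod 457)
2^4 ≡ 4^2 = 16 ≡ 16 (mod 457)
2^8 ≡ 16^2 = 256 ≡ 256 (mod 457)
2^16 ≡ 256^2 = 65536 ≡ 185 (mod 457)
2^32 ≡ 185^2 = 34225 ≡ 407 (mod 457)
2^64 ≡ 407^2 = 165649 ≡ 215 (mod 457)
2^128 ≡ 215^2 = 46225 ≡ 68 (mod 457)
2^256 ≡ 68^2 = 4624 ≡ 54 (mod 457)
456 = 256 + 128 + 64 + 8 in binary powers of 2.
So 2^456 ≡ 54 · 68 · 215 · 256 ≡ 1 (mod 457).
Since the result is 1, base 2 gives no evidence that 457 is composite.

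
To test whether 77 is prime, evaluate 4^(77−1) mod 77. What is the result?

4

4^1 ≡ 4 (mod 77)
4^2 ≡ 4^2 = 16 ≡ 16 (mod 77)
4^4 ≡ 16^2 = 256 ≡ 25 (mod 77)
4^8 ≡ 25^2 = 625 ≡ 9 (mod 77)
4^16 ≡ 9^2 = 81 ≡ 4 (mod 77)
4^32 ≡ 4^2 = 16 ≡ 16 (mod 77)
4^64 ≡ 16^2 = 256 ≡ 25 (mod 77)
76 = 64 + 8 + 4 in binary powers of 2.
So 4^76 ≡ 25 · 9 · 25 ≡ 4 (mod 77).
Since 4 ≠ 1, base 4 is a Fermat witness: 77 is composite.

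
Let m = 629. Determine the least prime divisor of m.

629 is odd.
Digit sum 17, not divisible by 3.
Ends in 9: not divisible by 5.
7: 629 = 7·89 + 6
11: 629 = 11·57 + 2
13: 629 = 13·48 + 5
17: 629 = 17·37

17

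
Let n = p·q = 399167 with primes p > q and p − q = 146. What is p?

709

Since p = q + 146, we have 399167 = q(q + 146), so q² + 146q − 399167 = 0.
Discriminant: 146² + 4·399167 = 21316 + 1596668 = 1617984; √1617984 = 1272.
q = (−146 + 1272)/2 = 563, and p = q + 146 = 709.
Check: 563 · 709 = 399167.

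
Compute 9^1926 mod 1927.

9^1 ≡ 9 (mod 1927)
9^2 ≡ 9^2 = 81 ≡ 81 (mod 1927)
9^4 ≡ 81^2 = 6561 ≡ 780 (mod 1927)
9^8 ≡ 780^2 = 608400 ≡ 1395 (mod 1927)
9^16 ≡ 1395^2 = 1946025 ≡ 1682 (mod 1927)
9^32 ≡ 1682^2 = 2829124 ≡ 288 (mod 1927)
9^64 ≡ 288^2 = 82944 ≡ 83 (mod 1927)
9^128 ≡ 83^2 = 6889 ≡ 1108 (mod 1927)
9^256 ≡ 1108^2 = 1227664 ≡ 165 (mod 1927)
9^512 ≡ 165^2 = 27225 ≡ 247 (mod 1927)
9^1024 ≡ 247^2 = 61009 ≡ 1272 (mod 1927)
1926 = 1024 + 512 + 256 + 128 + 4 + 2 in binary powers of 2.
So 9^1926 ≡ 1272 · 247 · 165 · 1108 · 780 · 81 ≡ 286 (mod 1927).
Since 286 ≠ 1, base 9 is a Fermat witness: 1927 is composite.

286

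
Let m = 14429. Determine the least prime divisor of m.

14429 is odd.
Digit sum 20, not divisible by 3.
Ends in 9: not divisible by 5.
7: 14429 = 7·2061 + 2
11: 14429 = 11·1311 + 8
13: 14429 = 13·1109 + 12
17: 14429 = 17·848 + 13
19: 14429 = 19·759 + 8
23: 14429 = 23·627 + 8
29: 14429 = 29·497 + 16
31: 14429 = 31·465 + 14
37: 14429 = 37·389 + 36
41: 14429 = 41·351 + 38
43: 14429 = 43·335 + 24
47: 14429 = 47·307

47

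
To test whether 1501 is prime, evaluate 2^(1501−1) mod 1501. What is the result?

1128

2^1 ≡ 2 (mod 1501)
2^2 ≡ 2^2 = 4 ≡ 4 (mod 1501)
2^4 ≡ 4^2 = 16 ≡ 16 (mod 1501)
2^8 ≡ 16^2 = 256 ≡ 256 (mod 1501)
2^16 ≡ 256^2 = 65536 ≡ 993 (mod 1501)
2^32 ≡ 993^2 = 986049 ≡ 1393 (mod 1501)
2^64 ≡ 1393^2 = 1940449 ≡ 1157 (mod 1501)
2^128 ≡ 1157^2 = 1338649 ≡ 1258 (mod 1501)
2^256 ≡ 1258^2 = 1582564 ≡ 510 (mod 1501)
2^512 ≡ 510^2 = 260100 ≡ 427 (mod 1501)
2^1024 ≡ 427^2 = 182329 ≡ 708 (mod 1501)
1500 = 1024 + 256 + 128 + 64 + 16 + 8 + 4 in binary powers of 2.
So 2^1500 ≡ 708 · 510 · 1258 · 1157 · 993 · 256 · 16 ≡ 1128 (mod 1501).
Since 1128 ≠ 1, base 2 is a Fermat witness: 1501 is composite.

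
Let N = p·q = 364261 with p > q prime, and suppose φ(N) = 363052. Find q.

φ(n) = (p−1)(q−1) = n − (p+q) + 1, so p + q = 364261 − 363052 + 1 = 1210.
p and q are the roots of t² − 1210t + 364261 = 0.
Discriminant: 1210² − 4·364261 = 1464100 − 1457044 = 7056; √7056 = 84.
q = (1210 − 84)/2 = 563, p = (1210 + 84)/2 = 647.
Check: 563 · 647 = 364261.

563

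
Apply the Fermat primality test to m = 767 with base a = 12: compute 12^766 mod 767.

508

12^1 ≡ 12 (mod 767)
12^2 ≡ 12^2 = 144 ≡ 144 (mod 767)
12^4 ≡ 144^2 = 20736 ≡ 27 (mod 767)
12^8 ≡ 27^2 = 729 ≡ 729 (mod 767)
12^16 ≡ 729^2 = 531441 ≡ 677 (mod 767)
12^32 ≡ 677^2 = 458329 ≡ 430 (mod 767)
12^64 ≡ 430^2 = 184900 ≡ 53 (mod 767)
12^128 ≡ 53^2 = 2809 ≡ 508 (mod 767)
12^256 ≡ 508^2 = 258064 ≡ 352 (mod 767)
12^512 ≡ 352^2 = 123904 ≡ 417 (mod 767)
766 = 512 + 128 + 64 + 32 + 16 + 8 + 4 + 2 in binary powers of 2.
So 12^766 ≡ 417 · 508 · 53 · 430 · 677 · 729 · 27 · 144 ≡ 508 (mod 767).
Since 508 ≠ 1, base 12 is a Fermat witness: 767 is composite.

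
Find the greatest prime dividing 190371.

89

190371 = 3 · 63457
63457 = 23 · 2759
2759 = 31 · 89
89 is prime.
So 190371 = 3 · 23 · 31 · 89; the largest prime factor is 89.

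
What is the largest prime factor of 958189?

47

958189 = 19 · 50431
50431 = 29 · 1739
1739 = 37 · 47
47 is prime.
So 958189 = 19 · 29 · 37 · 47; the largest prime factor is 47.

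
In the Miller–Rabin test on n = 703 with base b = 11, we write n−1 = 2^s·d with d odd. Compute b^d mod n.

628

703 − 1 = 702 = 2^1 · 351, so d = 351.
11^1 ≡ 11 (mod 703)
11^2 ≡ 11^2 = 121 ≡ 121 (mod 703)
11^4 ≡ 121^2 = 14641 ≡ 581 (mod 703)
11^8 ≡ 581^2 = 337561 ≡ 121 (mod 703)
11^16 ≡ 121^2 = 14641 ≡ 581 (mod 703)
11^32 ≡ 581^2 = 337561 ≡ 121 (mod 703)
11^64 ≡ 121^2 = 14641 ≡ 581 (mod 703)
11^128 ≡ 581^2 = 337561 ≡ 121 (mod 703)
11^256 ≡ 121^2 = 14641 ≡ 581 (mod 703)
351 = 256 + 64 + 16 + 8 + 4 + 2 + 1 in binary powers of 2.
So 11^351 ≡ 581 · 581 · 581 · 121 · 581 · 121 · 11 ≡ 628 (mod 703).
Squaring chain: 628; never reaches −1, so base 11 is a Miller–Rabin witness that 703 is composite.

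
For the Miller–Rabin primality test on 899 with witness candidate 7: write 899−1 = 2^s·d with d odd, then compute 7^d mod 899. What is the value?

899 − 1 = 898 = 2^1 · 449, so d = 449.
7^1 ≡ 7 (mod 899)
7^2 ≡ 7^2 = 49 ≡ 49 (mod 899)
7^4 ≡ 49^2 = 2401 ≡ 603 (mod 899)
7^8 ≡ 603^2 = 363609 ≡ 413 (mod 899)
7^16 ≡ 413^2 = 170569 ≡ 658 (mod 899)
7^32 ≡ 658^2 = 432964 ≡ 545 (mod 899)
7^64 ≡ 545^2 = 297025 ≡ 355 (mod 899)
7^128 ≡ 355^2 = 126025 ≡ 165 (mod 899)
7^256 ≡ 165^2 = 27225 ≡ 255 (mod 899)
449 = 256 + 128 + 64 + 1 in binary powers of 2.
So 7^449 ≡ 255 · 165 · 355 · 7 ≡ 877 (mod 899).
Squaring chain: 877; never reaches −1, so base 7 is a Miller–Rabin witness that 899 is composite.

877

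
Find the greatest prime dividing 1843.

1843 = 19 · 97
97 is prime.
So 1843 = 19 · 97; the largest prime factor is 97.

97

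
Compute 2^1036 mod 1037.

815

2^1 ≡ 2 (mod 1037)
2^2 ≡ 2^2 = 4 ≡ 4 (mod 1037)
2^4 ≡ 4^2 = 16 ≡ 16 (mod 1037)
2^8 ≡ 16^2 = 256 ≡ 256 (mod 1037)
2^16 ≡ 256^2 = 65536 ≡ 205 (mod 1037)
2^32 ≡ 205^2 = 42025 ≡ 545 (mod 1037)
2^64 ≡ 545^2 = 297025 ≡ 443 (mod 1037)
2^128 ≡ 443^2 = 196249 ≡ 256 (mod 1037)
2^256 ≡ 256^2 = 65536 ≡ 205 (mod 1037)
2^512 ≡ 205^2 = 42025 ≡ 545 (mod 1037)
2^1024 ≡ 545^2 = 297025 ≡ 443 (mod 1037)
1036 = 1024 + 8 + 4 in binary powers of 2.
So 2^1036 ≡ 443 · 256 · 16 ≡ 815 (mod 1037).
Since 815 ≠ 1, base 2 is a Fermat witness: 1037 is composite.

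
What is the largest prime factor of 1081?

47

1081 = 23 · 47
47 is prime.
So 1081 = 23 · 47; the largest prime factor is 47.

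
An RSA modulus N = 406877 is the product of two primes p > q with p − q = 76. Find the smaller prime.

601

Since p = q + 76, we have 406877 = q(q + 76), so q² + 76q − 406877 = 0.
Discriminant: 76² + 4·406877 = 5776 + 1627508 = 1633284; √1633284 = 1278.
q = (−76 + 1278)/2 = 601, and p = q + 76 = 677.
Check: 601 · 677 = 406877.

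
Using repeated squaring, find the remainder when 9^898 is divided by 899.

545

9^1 ≡ 9 (mod 899)
9^2 ≡ 9^2 = 81 ≡ 81 (mod 899)
9^4 ≡ 81^2 = 6561 ≡ 268 (mod 899)
9^8 ≡ 268^2 = 71824 ≡ 803 (mod 899)
9^16 ≡ 803^2 = 644809 ≡ 226 (mod 899)
9^32 ≡ 226^2 = 51076 ≡ 732 (mod 899)
9^64 ≡ 732^2 = 535824 ≡ 20 (mod 899)
9^128 ≡ 20^2 = 400 ≡ 400 (mod 899)
9^256 ≡ 400^2 = 160000 ≡ 877 (mod 899)
9^512 ≡ 877^2 = 769129 ≡ 484 (mod 899)
898 = 512 + 256 + 128 + 2 in binary powers of 2.
So 9^898 ≡ 484 · 877 · 400 · 81 ≡ 545 (mod 899).
Since 545 ≠ 1, base 9 is a Fermat witness: 899 is composite.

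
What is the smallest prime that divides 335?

5

335 is odd.
Digit sum 11, not divisible by 3.
Ends in 5: divisible by 5.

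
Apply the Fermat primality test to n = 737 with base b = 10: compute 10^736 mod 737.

23

10^1 ≡ 10 (mod 737)
10^2 ≡ 10^2 = 100 ≡ 100 (mod 737)
10^4 ≡ 100^2 = 10000 ≡ 419 (mod 737)
10^8 ≡ 419^2 = 175561 ≡ 155 (mod 737)
10^16 ≡ 155^2 = 24025 ≡ 441 (mod 737)
10^32 ≡ 441^2 = 194481 ≡ 650 (mod 737)
10^64 ≡ 650^2 = 422500 ≡ 199 (mod 737)
10^128 ≡ 199^2 = 39601 ≡ 540 (mod 737)
10^256 ≡ 540^2 = 291600 ≡ 485 (mod 737)
10^512 ≡ 485^2 = 235225 ≡ 122 (mod 737)
736 = 512 + 128 + 64 + 32 in binary powers of 2.
So 10^736 ≡ 122 · 540 · 199 · 650 ≡ 23 (mod 737).
Since 23 ≠ 1, base 10 is a Fermat witness: 737 is composite.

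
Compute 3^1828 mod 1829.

3^1 ≡ 3 (mod 1829)
3^2 ≡ 3^2 = 9 ≡ 9 (mod 1829)
3^4 ≡ 9^2 = 81 ≡ 81 (mod 1829)
3^8 ≡ 81^2 = 6561 ≡ 1074 (mod 1829)
3^16 ≡ 1074^2 = 1153476 ≡ 1206 (mod 1829)
3^32 ≡ 1206^2 = 1454436 ≡ 381 (mod 1829)
3^64 ≡ 381^2 = 145161 ≡ 670 (mod 1829)
3^128 ≡ 670^2 = 448900 ≡ 795 (mod 1829)
3^256 ≡ 795^2 = 632025 ≡ 1020 (mod 1829)
3^512 ≡ 1020^2 = 1040400 ≡ 1528 (mod 1829)
3^1024 ≡ 1528^2 = 2334784 ≡ 980 (mod 1829)
1828 = 1024 + 512 + 256 + 32 + 4 in binary powers of 2.
So 3^1828 ≡ 980 · 1528 · 1020 · 381 · 81 ≡ 534 (mod 1829).
Since 534 ≠ 1, base 3 is a Fermat witness: 1829 is composite.

534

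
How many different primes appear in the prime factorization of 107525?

107525 = 5^2 · 4301
4301 = 11 · 391
391 = 17 · 23
107525 = 5^2 · 11 · 17 · 23, which has 4 distinct prime factors.

4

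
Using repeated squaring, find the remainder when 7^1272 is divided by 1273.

1179

7^1 ≡ 7 (mod 1273)
7^2 ≡ 7^2 = 49 ≡ 49 (mod 1273)
7^4 ≡ 49^2 = 2401 ≡ 1128 (mod 1273)
7^8 ≡ 1128^2 = 1272384 ≡ 657 (mod 1273)
7^16 ≡ 657^2 = 431649 ≡ 102 (mod 1273)
7^32 ≡ 102^2 = 10404 ≡ 220 (mod 1273)
7^64 ≡ 220^2 = 48400 ≡ 26 (mod 1273)
7^128 ≡ 26^2 = 676 ≡ 676 (mod 1273)
7^256 ≡ 676^2 = 456976 ≡ 1242 (mod 1273)
7^512 ≡ 1242^2 = 1542564 ≡ 961 (mod 1273)
7^1024 ≡ 961^2 = 923521 ≡ 596 (mod 1273)
1272 = 1024 + 128 + 64 + 32 + 16 + 8 in binary powers of 2.
So 7^1272 ≡ 596 · 676 · 26 · 220 · 102 · 657 ≡ 1179 (mod 1273).
Since 1179 ≠ 1, base 7 is a Fermat witness: 1273 is composite.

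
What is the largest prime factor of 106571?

106571 = 19 · 5609
5609 = 71 · 79
79 is prime.
So 106571 = 19 · 71 · 79; the largest prime factor is 79.

79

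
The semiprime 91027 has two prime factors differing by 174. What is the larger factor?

401

Since p = q + 174, we have 91027 = q(q + 174), so q² + 174q − 91027 = 0.
Discriminant: 174² + 4·91027 = 30276 + 364108 = 394384; √394384 = 628.
q = (−174 + 628)/2 = 227, and p = q + 174 = 401.
Check: 227 · 401 = 91027.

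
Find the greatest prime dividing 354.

59

354 = 2 · 177
177 = 3 · 59
59 is prime.
So 354 = 2 · 3 · 59; the largest prime factor is 59.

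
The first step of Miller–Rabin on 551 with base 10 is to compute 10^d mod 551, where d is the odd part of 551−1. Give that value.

98

551 − 1 = 550 = 2^1 · 275, so d = 275.
10^1 ≡ 10 (mod 551)
10^2 ≡ 10^2 = 100 ≡ 100 (mod 551)
10^4 ≡ 100^2 = 10000 ≡ 82 (mod 551)
10^8 ≡ 82^2 = 6724 ≡ 112 (mod 551)
10^16 ≡ 112^2 = 12544 ≡ 422 (mod 551)
10^32 ≡ 422^2 = 178084 ≡ 111 (mod 551)
10^64 ≡ 111^2 = 12321 ≡ 199 (mod 551)
10^128 ≡ 199^2 = 39601 ≡ 480 (mod 551)
10^256 ≡ 480^2 = 230400 ≡ 82 (mod 551)
275 = 256 + 16 + 2 + 1 in binary powers of 2.
So 10^275 ≡ 82 · 422 · 100 · 10 ≡ 98 (mod 551).
Squaring chain: 98; never reaches −1, so base 10 is a Miller–Rabin witness that 551 is composite.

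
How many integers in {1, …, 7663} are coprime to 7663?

7488

Factor: 7663 = 79 · 97.
φ(7663) = (79−1) · (97−1) = 78 · 96 = 7488.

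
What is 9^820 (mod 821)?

9^1 ≡ 9 (mod 821)
9^2 ≡ 9^2 = 81 ≡ 81 (mod 821)
9^4 ≡ 81^2 = 6561 ≡ 814 (mod 821)
9^8 ≡ 814^2 = 662596 ≡ 49 (mod 821)
9^16 ≡ 49^2 = 2401 ≡ 759 (mod 821)
9^32 ≡ 759^2 = 576081 ≡ 560 (mod 821)
9^64 ≡ 560^2 = 313600 ≡ 799 (mod 821)
9^128 ≡ 799^2 = 638401 ≡ 484 (mod 821)
9^256 ≡ 484^2 = 234256 ≡ 271 (mod 821)
9^512 ≡ 271^2 = 73441 ≡ 372 (mod 821)
820 = 512 + 256 + 32 + 16 + 4 in binary powers of 2.
So 9^820 ≡ 372 · 271 · 560 · 759 · 814 ≡ 1 (mod 821).
Since the result is 1, base 9 gives no evidence that 821 is composite.

1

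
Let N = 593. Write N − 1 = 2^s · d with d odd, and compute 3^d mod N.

384

593 − 1 = 592 = 2^4 · 37, so d = 37.
3^1 ≡ 3 (mod 593)
3^2 ≡ 3^2 = 9 ≡ 9 (mod 593)
3^4 ≡ 9^2 = 81 ≡ 81 (mod 593)
3^8 ≡ 81^2 = 6561 ≡ 38 (mod 593)
3^16 ≡ 38^2 = 1444 ≡ 258 (mod 593)
3^32 ≡ 258^2 = 66564 ≡ 148 (mod 593)
37 = 32 + 4 + 1 in binary powers of 2.
So 3^37 ≡ 148 · 81 · 3 ≡ 384 (mod 593).
Squaring chain: 384 → 392 → 77 → 592; reaches −1, so base 3 does not prove 593 composite.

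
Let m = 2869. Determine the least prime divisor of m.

19

2869 is odd.
Digit sum 25, not divisible by 3.
Ends in 9: not divisible by 5.
7: 2869 = 7·409 + 6
11: 2869 = 11·260 + 9
13: 2869 = 13·220 + 9
17: 2869 = 17·168 + 13
19: 2869 = 19·151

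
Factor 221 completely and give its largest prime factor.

221 = 13 · 17
17 is prime.
So 221 = 13 · 17; the largest prime factor is 17.

17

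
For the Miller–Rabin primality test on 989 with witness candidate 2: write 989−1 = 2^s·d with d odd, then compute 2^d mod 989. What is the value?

469

989 − 1 = 988 = 2^2 · 247, so d = 247.
2^1 ≡ 2 (mod 989)
2^2 ≡ 2^2 = 4 ≡ 4 (mod 989)
2^4 ≡ 4^2 = 16 ≡ 16 (mod 989)
2^8 ≡ 16^2 = 256 ≡ 256 (mod 989)
2^16 ≡ 256^2 = 65536 ≡ 262 (mod 989)
2^32 ≡ 262^2 = 68644 ≡ 403 (mod 989)
2^64 ≡ 403^2 = 162409 ≡ 213 (mod 989)
2^128 ≡ 213^2 = 45369 ≡ 864 (mod 989)
247 = 128 + 64 + 32 + 16 + 4 + 2 + 1 in binary powers of 2.
So 2^247 ≡ 864 · 213 · 403 · 262 · 16 · 4 · 2 ≡ 469 (mod 989).
Squaring chain: 469 → 403; never reaches −1, so base 2 is a Miller–Rabin witness that 989 is composite.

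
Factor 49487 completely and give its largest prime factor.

49487 = 17 · 2911
2911 = 41 · 71
71 is prime.
So 49487 = 17 · 41 · 71; the largest prime factor is 71.

71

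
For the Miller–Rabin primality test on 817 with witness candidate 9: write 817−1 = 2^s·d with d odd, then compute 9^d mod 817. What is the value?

809

817 − 1 = 816 = 2^4 · 51, so d = 51.
9^1 ≡ 9 (mod 817)
9^2 ≡ 9^2 = 81 ≡ 81 (mod 817)
9^4 ≡ 81^2 = 6561 ≡ 25 (mod 817)
9^8 ≡ 25^2 = 625 ≡ 625 (mod 817)
9^16 ≡ 625^2 = 390625 ≡ 99 (mod 817)
9^32 ≡ 99^2 = 9801 ≡ 814 (mod 817)
51 = 32 + 16 + 2 + 1 in binary powers of 2.
So 9^51 ≡ 814 · 99 · 81 · 9 ≡ 809 (mod 817).
Squaring chain: 809 → 64 → 11 → 121; never reaches −1, so base 9 is a Miller–Rabin witness that 817 is composite.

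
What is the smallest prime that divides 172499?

17

172499 is odd.
Digit sum 32, not divisible by 3.
Ends in 9: not divisible by 5.
7: 172499 = 7·24642 + 5
11: 172499 = 11·15681 + 8
13: 172499 = 13·13269 + 2
17: 172499 = 17·10147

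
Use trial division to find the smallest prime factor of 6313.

6313 is odd.
Digit sum 13, not divisible by 3.
Ends in 3: not divisible by 5.
7: 6313 = 7·901 + 6
11: 6313 = 11·573 + 10
13: 6313 = 13·485 + 8
17: 6313 = 17·371 + 6
19: 6313 = 19·332 + 5
23: 6313 = 23·274 + 11
29: 6313 = 29·217 + 20
31: 6313 = 31·203 + 20
37: 6313 = 37·170 + 23
41: 6313 = 41·153 + 40
43: 6313 = 43·146 + 35
47: 6313 = 47·134 + 15
53: 6313 = 53·119 + 6
59: 6313 = 59·107

59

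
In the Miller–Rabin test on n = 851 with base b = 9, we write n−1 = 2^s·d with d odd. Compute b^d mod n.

303

851 − 1 = 850 = 2^1 · 425, so d = 425.
9^1 ≡ 9 (mod 851)
9^2 ≡ 9^2 = 81 ≡ 81 (mod 851)
9^4 ≡ 81^2 = 6561 ≡ 604 (mod 851)
9^8 ≡ 604^2 = 364816 ≡ 588 (mod 851)
9^16 ≡ 588^2 = 345744 ≡ 238 (mod 851)
9^32 ≡ 238^2 = 56644 ≡ 478 (mod 851)
9^64 ≡ 478^2 = 228484 ≡ 416 (mod 851)
9^128 ≡ 416^2 = 173056 ≡ 303 (mod 851)
9^256 ≡ 303^2 = 91809 ≡ 752 (mod 851)
425 = 256 + 128 + 32 + 8 + 1 in binary powers of 2.
So 9^425 ≡ 752 · 303 · 478 · 588 · 9 ≡ 303 (mod 851).
Squaring chain: 303; never reaches −1, so base 9 is a Miller–Rabin witness that 851 is composite.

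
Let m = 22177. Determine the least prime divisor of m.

22177 is odd.
Digit sum 19, not divisible by 3.
Ends in 7: not divisible by 5.
7: 22177 = 7·3168 + 1
11: 22177 = 11·2016 + 1
13: 22177 = 13·1705 + 12
17: 22177 = 17·1304 + 9
19: 22177 = 19·1167 + 4
23: 22177 = 23·964 + 5
29: 22177 = 29·764 + 21
31: 22177 = 31·715 + 12
37: 22177 = 37·599 + 14
41: 22177 = 41·540 + 37
43: 22177 = 43·515 + 32
47: 22177 = 47·471 + 40
53: 22177 = 53·418 + 23
59: 22177 = 59·375 + 52
61: 22177 = 61·363 + 34
67: 22177 = 67·331

67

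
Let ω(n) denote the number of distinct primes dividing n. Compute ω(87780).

6

87780 = 2^2 · 21945
21945 = 3 · 7315
7315 = 5 · 1463
1463 = 7 · 209
209 = 11 · 19
87780 = 2^2 · 3 · 5 · 7 · 11 · 19, which has 6 distinct prime factors.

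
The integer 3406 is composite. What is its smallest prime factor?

3406 is even: 2 divides it.

2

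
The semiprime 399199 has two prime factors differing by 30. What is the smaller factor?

Since p = q + 30, we have 399199 = q(q + 30), so q² + 30q − 399199 = 0.
Discriminant: 30² + 4·399199 = 900 + 1596796 = 1597696; √1597696 = 1264.
q = (−30 + 1264)/2 = 617, and p = q + 30 = 647.
Check: 617 · 647 = 399199.

617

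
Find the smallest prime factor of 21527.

21527 is odd.
Digit sum 17, not divisible by 3.
Ends in 7: not divisible by 5.
7: 21527 = 7·3075 + 2
11: 21527 = 11·1957

11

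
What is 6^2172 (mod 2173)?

1849

6^1 ≡ 6 (mod 2173)
6^2 ≡ 6^2 = 36 ≡ 36 (mod 2173)
6^4 ≡ 36^2 = 1296 ≡ 1296 (mod 2173)
6^8 ≡ 1296^2 = 1679616 ≡ 2060 (mod 2173)
6^16 ≡ 2060^2 = 4243600 ≡ 1904 (mod 2173)
6^32 ≡ 1904^2 = 3625216 ≡ 652 (mod 2173)
6^64 ≡ 652^2 = 425104 ≡ 1369 (mod 2173)
6^128 ≡ 1369^2 = 1874161 ≡ 1035 (mod 2173)
6^256 ≡ 1035^2 = 1071225 ≡ 2109 (mod 2173)
6^512 ≡ 2109^2 = 4447881 ≡ 1923 (mod 2173)
6^1024 ≡ 1923^2 = 3697929 ≡ 1656 (mod 2173)
6^2048 ≡ 1656^2 = 2742336 ≡ 10 (mod 2173)
2172 = 2048 + 64 + 32 + 16 + 8 + 4 in binary powers of 2.
So 6^2172 ≡ 10 · 1369 · 652 · 1904 · 2060 · 1296 ≡ 1849 (mod 2173).
Since 1849 ≠ 1, base 6 is a Fermat witness: 2173 is composite.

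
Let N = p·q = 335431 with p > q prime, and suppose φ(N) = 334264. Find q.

509

φ(n) = (p−1)(q−1) = n − (p+q) + 1, so p + q = 335431 − 334264 + 1 = 1168.
p and q are the roots of t² − 1168t + 335431 = 0.
Discriminant: 1168² − 4·335431 = 1364224 − 1341724 = 22500; √22500 = 150.
q = (1168 − 150)/2 = 509, p = (1168 + 150)/2 = 659.
Check: 509 · 659 = 335431.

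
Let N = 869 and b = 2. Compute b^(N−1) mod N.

2^1 ≡ 2 (mod 869)
2^2 ≡ 2^2 = 4 ≡ 4 (mod 869)
2^4 ≡ 4^2 = 16 ≡ 16 (mod 869)
2^8 ≡ 16^2 = 256 ≡ 256 (mod 869)
2^16 ≡ 256^2 = 65536 ≡ 361 (mod 869)
2^32 ≡ 361^2 = 130321 ≡ 840 (mod 869)
2^64 ≡ 840^2 = 705600 ≡ 841 (mod 869)
2^128 ≡ 841^2 = 707281 ≡ 784 (mod 869)
2^256 ≡ 784^2 = 614656 ≡ 273 (mod 869)
2^512 ≡ 273^2 = 74529 ≡ 664 (mod 869)
868 = 512 + 256 + 64 + 32 + 4 in binary powers of 2.
So 2^868 ≡ 664 · 273 · 841 · 840 · 16 ≡ 234 (mod 869).
Since 234 ≠ 1, base 2 is a Fermat witness: 869 is composite.

234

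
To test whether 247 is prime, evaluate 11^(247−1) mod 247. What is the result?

77

11^1 ≡ 11 (mod 247)
11^2 ≡ 11^2 = 121 ≡ 121 (mod 247)
11^4 ≡ 121^2 = 14641 ≡ 68 (mod 247)
11^8 ≡ 68^2 = 4624 ≡ 178 (mod 247)
11^16 ≡ 178^2 = 31684 ≡ 68 (mod 247)
11^32 ≡ 68^2 = 4624 ≡ 178 (mod 247)
11^64 ≡ 178^2 = 31684 ≡ 68 (mod 247)
11^128 ≡ 68^2 = 4624 ≡ 178 (mod 247)
246 = 128 + 64 + 32 + 16 + 4 + 2 in binary powers of 2.
So 11^246 ≡ 178 · 68 · 178 · 68 · 68 · 121 ≡ 77 (mod 247).
Since 77 ≠ 1, base 11 is a Fermat witness: 247 is composite.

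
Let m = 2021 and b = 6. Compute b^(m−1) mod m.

1511

6^1 ≡ 6 (mod 2021)
6^2 ≡ 6^2 = 36 ≡ 36 (mod 2021)
6^4 ≡ 36^2 = 1296 ≡ 1296 (mod 2021)
6^8 ≡ 1296^2 = 1679616 ≡ 165 (mod 2021)
6^16 ≡ 165^2 = 27225 ≡ 952 (mod 2021)
6^32 ≡ 952^2 = 906304 ≡ 896 (mod 2021)
6^64 ≡ 896^2 = 802816 ≡ 479 (mod 2021)
6^128 ≡ 479^2 = 229441 ≡ 1068 (mod 2021)
6^256 ≡ 1068^2 = 1140624 ≡ 780 (mod 2021)
6^512 ≡ 780^2 = 608400 ≡ 79 (mod 2021)
6^1024 ≡ 79^2 = 6241 ≡ 178 (mod 2021)
2020 = 1024 + 512 + 256 + 128 + 64 + 32 + 4 in binary powers of 2.
So 6^2020 ≡ 178 · 79 · 780 · 1068 · 479 · 896 · 1296 ≡ 1511 (mod 2021).
Since 1511 ≠ 1, base 6 is a Fermat witness: 2021 is composite.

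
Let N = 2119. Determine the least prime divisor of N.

13

2119 is odd.
Digit sum 13, not divisible by 3.
Ends in 9: not divisible by 5.
7: 2119 = 7·302 + 5
11: 2119 = 11·192 + 7
13: 2119 = 13·163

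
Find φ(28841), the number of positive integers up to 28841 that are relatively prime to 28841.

28500

Factor: 28841 = 151 · 191.
φ(28841) = (151−1) · (191−1) = 150 · 190 = 28500.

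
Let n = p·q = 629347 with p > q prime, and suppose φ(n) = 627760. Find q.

761

φ(n) = (p−1)(q−1) = n − (p+q) + 1, so p + q = 629347 − 627760 + 1 = 1588.
p and q are the roots of t² − 1588t + 629347 = 0.
Discriminant: 1588² − 4·629347 = 2521744 − 2517388 = 4356; √4356 = 66.
q = (1588 − 66)/2 = 761, p = (1588 + 66)/2 = 827.
Check: 761 · 827 = 629347.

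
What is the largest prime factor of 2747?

67

2747 = 41 · 67
67 is prime.
So 2747 = 41 · 67; the largest prime factor is 67.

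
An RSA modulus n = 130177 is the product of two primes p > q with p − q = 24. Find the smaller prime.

349

Since p = q + 24, we have 130177 = q(q + 24), so q² + 24q − 130177 = 0.
Discriminant: 24² + 4·130177 = 576 + 520708 = 521284; √521284 = 722.
q = (−24 + 722)/2 = 349, and p = q + 24 = 373.
Check: 349 · 373 = 130177.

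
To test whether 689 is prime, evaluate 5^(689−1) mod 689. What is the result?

5^1 ≡ 5 (mod 689)
5^2 ≡ 5^2 = 25 ≡ 25 (mod 689)
5^4 ≡ 25^2 = 625 ≡ 625 (mod 689)
5^8 ≡ 625^2 = 390625 ≡ 651 (mod 689)
5^16 ≡ 651^2 = 423801 ≡ 66 (mod 689)
5^32 ≡ 66^2 = 4356 ≡ 222 (mod 689)
5^64 ≡ 222^2 = 49284 ≡ 365 (mod 689)
5^128 ≡ 365^2 = 133225 ≡ 248 (mod 689)
5^256 ≡ 248^2 = 61504 ≡ 183 (mod 689)
5^512 ≡ 183^2 = 33489 ≡ 417 (mod 689)
688 = 512 + 128 + 32 + 16 in binary powers of 2.
So 5^688 ≡ 417 · 248 · 222 · 66 ≡ 365 (mod 689).
Since 365 ≠ 1, base 5 is a Fermat witness: 689 is composite.

365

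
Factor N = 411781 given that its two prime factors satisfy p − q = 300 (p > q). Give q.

509

Since p = q + 300, we have 411781 = q(q + 300), so q² + 300q − 411781 = 0.
Discriminant: 300² + 4·411781 = 90000 + 1647124 = 1737124; √1737124 = 1318.
q = (−300 + 1318)/2 = 509, and p = q + 300 = 809.
Check: 509 · 809 = 411781.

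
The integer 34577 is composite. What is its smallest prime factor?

71

34577 is odd.
Digit sum 26, not divisible by 3.
Ends in 7: not divisible by 5.
7: 34577 = 7·4939 + 4
11: 34577 = 11·3143 + 4
13: 34577 = 13·2659 + 10
17: 34577 = 17·2033 + 16
19: 34577 = 19·1819 + 16
23: 34577 = 23·1503 + 8
29: 34577 = 29·1192 + 9
31: 34577 = 31·1115 + 12
37: 34577 = 37·934 + 19
41: 34577 = 41·843 + 14
43: 34577 = 43·804 + 5
47: 34577 = 47·735 + 32
53: 34577 = 53·652 + 21
59: 34577 = 59·586 + 3
61: 34577 = 61·566 + 51
67: 34577 = 67·516 + 5
71: 34577 = 71·487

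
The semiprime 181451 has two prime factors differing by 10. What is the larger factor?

431

Since p = q + 10, we have 181451 = q(q + 10), so q² + 10q − 181451 = 0.
Discriminant: 10² + 4·181451 = 100 + 725804 = 725904; √725904 = 852.
q = (−10 + 852)/2 = 421, and p = q + 10 = 431.
Check: 421 · 431 = 181451.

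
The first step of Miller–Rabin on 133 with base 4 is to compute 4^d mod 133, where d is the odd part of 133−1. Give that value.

106

133 − 1 = 132 = 2^2 · 33, so d = 33.
4^1 ≡ 4 (mod 133)
4^2 ≡ 4^2 = 16 ≡ 16 (mod 133)
4^4 ≡ 16^2 = 256 ≡ 123 (mod 133)
4^8 ≡ 123^2 = 15129 ≡ 100 (mod 133)
4^16 ≡ 100^2 = 10000 ≡ 25 (mod 133)
4^32 ≡ 25^2 = 625 ≡ 93 (mod 133)
33 = 32 + 1 in binary powers of 2.
So 4^33 ≡ 93 · 4 ≡ 106 (mod 133).
Squaring chain: 106 → 64; never reaches −1, so base 4 is a Miller–Rabin witness that 133 is composite.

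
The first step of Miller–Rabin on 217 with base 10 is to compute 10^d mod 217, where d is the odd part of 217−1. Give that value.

97

217 − 1 = 216 = 2^3 · 27, so d = 27.
10^1 ≡ 10 (mod 217)
10^2 ≡ 10^2 = 100 ≡ 100 (mod 217)
10^4 ≡ 100^2 = 10000 ≡ 18 (mod 217)
10^8 ≡ 18^2 = 324 ≡ 107 (mod 217)
10^16 ≡ 107^2 = 11449 ≡ 165 (mod 217)
27 = 16 + 8 + 2 + 1 in binary powers of 2.
So 10^27 ≡ 165 · 107 · 100 · 10 ≡ 97 (mod 217).
Squaring chain: 97 → 78 → 8; never reaches −1, so base 10 is a Miller–Rabin witness that 217 is composite.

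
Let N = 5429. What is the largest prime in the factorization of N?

5429 = 61 · 89
89 is prime.
So 5429 = 61 · 89; the largest prime factor is 89.

89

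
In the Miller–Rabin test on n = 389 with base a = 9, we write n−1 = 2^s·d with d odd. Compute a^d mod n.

388

389 − 1 = 388 = 2^2 · 97, so d = 97.
9^1 ≡ 9 (mod 389)
9^2 ≡ 9^2 = 81 ≡ 81 (mod 389)
9^4 ≡ 81^2 = 6561 ≡ 337 (mod 389)
9^8 ≡ 337^2 = 113569 ≡ 370 (mod 389)
9^16 ≡ 370^2 = 136900 ≡ 361 (mod 389)
9^32 ≡ 361^2 = 130321 ≡ 6 (mod 389)
9^64 ≡ 6^2 = 36 ≡ 36 (mod 389)
97 = 64 + 32 + 1 in binary powers of 2.
So 9^97 ≡ 36 · 6 · 9 ≡ 388 (mod 389).
Since 9^d ≡ 388 (mod 389), base 9 does not prove 389 composite.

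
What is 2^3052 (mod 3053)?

2968

2^1 ≡ 2 (mod 3053)
2^2 ≡ 2^2 = 4 ≡ 4 (mod 3053)
2^4 ≡ 4^2 = 16 ≡ 16 (mod 3053)
2^8 ≡ 16^2 = 256 ≡ 256 (mod 3053)
2^16 ≡ 256^2 = 65536 ≡ 1423 (mod 3053)
2^32 ≡ 1423^2 = 2024929 ≡ 790 (mod 3053)
2^64 ≡ 790^2 = 624100 ≡ 1288 (mod 3053)
2^128 ≡ 1288^2 = 1658944 ≡ 1165 (mod 3053)
2^256 ≡ 1165^2 = 1357225 ≡ 1693 (mod 3053)
2^512 ≡ 1693^2 = 2866249 ≡ 2535 (mod 3053)
2^1024 ≡ 2535^2 = 6426225 ≡ 2713 (mod 3053)
2^2048 ≡ 2713^2 = 7360369 ≡ 2639 (mod 3053)
3052 = 2048 + 512 + 256 + 128 + 64 + 32 + 8 + 4 in binary powers of 2.
So 2^3052 ≡ 2639 · 2535 · 1693 · 1165 · 1288 · 790 · 256 · 16 ≡ 2968 (mod 3053).
Since 2968 ≠ 1, base 2 is a Fermat witness: 3053 is composite.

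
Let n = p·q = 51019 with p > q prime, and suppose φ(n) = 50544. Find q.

φ(n) = (p−1)(q−1) = n − (p+q) + 1, so p + q = 51019 − 50544 + 1 = 476.
p and q are the roots of t² − 476t + 51019 = 0.
Discriminant: 476² − 4·51019 = 226576 − 204076 = 22500; √22500 = 150.
q = (476 − 150)/2 = 163, p = (476 + 150)/2 = 313.
Check: 163 · 313 = 51019.

163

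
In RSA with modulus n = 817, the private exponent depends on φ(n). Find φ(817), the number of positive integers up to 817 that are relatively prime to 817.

Factor: 817 = 19 · 43.
φ(817) = (19−1) · (43−1) = 18 · 42 = 756.

756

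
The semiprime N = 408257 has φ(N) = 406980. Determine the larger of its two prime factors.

647

φ(n) = (p−1)(q−1) = n − (p+q) + 1, so p + q = 408257 − 406980 + 1 = 1278.
p and q are the roots of t² − 1278t + 408257 = 0.
Discriminant: 1278² − 4·408257 = 1633284 − 1633028 = 256; √256 = 16.
q = (1278 − 16)/2 = 631, p = (1278 + 16)/2 = 647.
Check: 631 · 647 = 408257.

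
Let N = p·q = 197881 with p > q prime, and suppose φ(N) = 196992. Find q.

φ(n) = (p−1)(q−1) = n − (p+q) + 1, so p + q = 197881 − 196992 + 1 = 890.
p and q are the roots of t² − 890t + 197881 = 0.
Discriminant: 890² − 4·197881 = 792100 − 791524 = 576; √576 = 24.
q = (890 − 24)/2 = 433, p = (890 + 24)/2 = 457.
Check: 433 · 457 = 197881.

433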